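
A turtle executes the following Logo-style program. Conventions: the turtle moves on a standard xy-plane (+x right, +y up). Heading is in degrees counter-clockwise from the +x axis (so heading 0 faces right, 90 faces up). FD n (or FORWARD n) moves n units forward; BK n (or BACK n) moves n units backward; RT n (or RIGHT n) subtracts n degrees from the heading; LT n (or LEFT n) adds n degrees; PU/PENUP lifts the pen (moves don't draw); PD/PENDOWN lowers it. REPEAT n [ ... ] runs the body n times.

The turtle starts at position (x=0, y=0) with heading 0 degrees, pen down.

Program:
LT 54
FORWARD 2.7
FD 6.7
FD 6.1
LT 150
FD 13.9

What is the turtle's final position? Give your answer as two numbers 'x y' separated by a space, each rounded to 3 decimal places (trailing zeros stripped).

Executing turtle program step by step:
Start: pos=(0,0), heading=0, pen down
LT 54: heading 0 -> 54
FD 2.7: (0,0) -> (1.587,2.184) [heading=54, draw]
FD 6.7: (1.587,2.184) -> (5.525,7.605) [heading=54, draw]
FD 6.1: (5.525,7.605) -> (9.111,12.54) [heading=54, draw]
LT 150: heading 54 -> 204
FD 13.9: (9.111,12.54) -> (-3.588,6.886) [heading=204, draw]
Final: pos=(-3.588,6.886), heading=204, 4 segment(s) drawn

Answer: -3.588 6.886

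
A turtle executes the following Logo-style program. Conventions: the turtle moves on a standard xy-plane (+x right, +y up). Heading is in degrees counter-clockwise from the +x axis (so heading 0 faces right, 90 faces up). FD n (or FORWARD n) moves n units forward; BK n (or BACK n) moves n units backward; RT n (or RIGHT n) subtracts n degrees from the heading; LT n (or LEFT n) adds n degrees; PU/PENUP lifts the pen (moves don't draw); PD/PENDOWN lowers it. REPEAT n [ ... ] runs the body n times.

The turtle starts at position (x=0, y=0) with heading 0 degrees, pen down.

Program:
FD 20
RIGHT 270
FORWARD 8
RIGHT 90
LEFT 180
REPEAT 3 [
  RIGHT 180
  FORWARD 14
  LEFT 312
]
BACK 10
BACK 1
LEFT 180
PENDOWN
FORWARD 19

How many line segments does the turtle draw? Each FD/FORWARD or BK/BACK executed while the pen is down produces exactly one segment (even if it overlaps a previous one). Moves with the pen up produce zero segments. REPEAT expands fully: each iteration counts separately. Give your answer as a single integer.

Answer: 8

Derivation:
Executing turtle program step by step:
Start: pos=(0,0), heading=0, pen down
FD 20: (0,0) -> (20,0) [heading=0, draw]
RT 270: heading 0 -> 90
FD 8: (20,0) -> (20,8) [heading=90, draw]
RT 90: heading 90 -> 0
LT 180: heading 0 -> 180
REPEAT 3 [
  -- iteration 1/3 --
  RT 180: heading 180 -> 0
  FD 14: (20,8) -> (34,8) [heading=0, draw]
  LT 312: heading 0 -> 312
  -- iteration 2/3 --
  RT 180: heading 312 -> 132
  FD 14: (34,8) -> (24.632,18.404) [heading=132, draw]
  LT 312: heading 132 -> 84
  -- iteration 3/3 --
  RT 180: heading 84 -> 264
  FD 14: (24.632,18.404) -> (23.169,4.481) [heading=264, draw]
  LT 312: heading 264 -> 216
]
BK 10: (23.169,4.481) -> (31.259,10.359) [heading=216, draw]
BK 1: (31.259,10.359) -> (32.068,10.946) [heading=216, draw]
LT 180: heading 216 -> 36
PD: pen down
FD 19: (32.068,10.946) -> (47.439,22.114) [heading=36, draw]
Final: pos=(47.439,22.114), heading=36, 8 segment(s) drawn
Segments drawn: 8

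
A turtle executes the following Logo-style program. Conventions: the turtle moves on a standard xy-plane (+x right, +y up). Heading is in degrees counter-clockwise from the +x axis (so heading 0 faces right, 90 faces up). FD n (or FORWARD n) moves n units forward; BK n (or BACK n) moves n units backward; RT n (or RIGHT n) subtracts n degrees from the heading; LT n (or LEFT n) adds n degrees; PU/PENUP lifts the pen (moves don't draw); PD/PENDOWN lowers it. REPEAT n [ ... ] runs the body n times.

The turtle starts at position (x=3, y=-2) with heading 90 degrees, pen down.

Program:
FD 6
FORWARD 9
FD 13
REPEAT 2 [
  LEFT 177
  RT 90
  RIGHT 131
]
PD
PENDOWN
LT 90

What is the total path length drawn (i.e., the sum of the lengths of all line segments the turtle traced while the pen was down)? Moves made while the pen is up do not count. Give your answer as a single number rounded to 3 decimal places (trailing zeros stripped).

Answer: 28

Derivation:
Executing turtle program step by step:
Start: pos=(3,-2), heading=90, pen down
FD 6: (3,-2) -> (3,4) [heading=90, draw]
FD 9: (3,4) -> (3,13) [heading=90, draw]
FD 13: (3,13) -> (3,26) [heading=90, draw]
REPEAT 2 [
  -- iteration 1/2 --
  LT 177: heading 90 -> 267
  RT 90: heading 267 -> 177
  RT 131: heading 177 -> 46
  -- iteration 2/2 --
  LT 177: heading 46 -> 223
  RT 90: heading 223 -> 133
  RT 131: heading 133 -> 2
]
PD: pen down
PD: pen down
LT 90: heading 2 -> 92
Final: pos=(3,26), heading=92, 3 segment(s) drawn

Segment lengths:
  seg 1: (3,-2) -> (3,4), length = 6
  seg 2: (3,4) -> (3,13), length = 9
  seg 3: (3,13) -> (3,26), length = 13
Total = 28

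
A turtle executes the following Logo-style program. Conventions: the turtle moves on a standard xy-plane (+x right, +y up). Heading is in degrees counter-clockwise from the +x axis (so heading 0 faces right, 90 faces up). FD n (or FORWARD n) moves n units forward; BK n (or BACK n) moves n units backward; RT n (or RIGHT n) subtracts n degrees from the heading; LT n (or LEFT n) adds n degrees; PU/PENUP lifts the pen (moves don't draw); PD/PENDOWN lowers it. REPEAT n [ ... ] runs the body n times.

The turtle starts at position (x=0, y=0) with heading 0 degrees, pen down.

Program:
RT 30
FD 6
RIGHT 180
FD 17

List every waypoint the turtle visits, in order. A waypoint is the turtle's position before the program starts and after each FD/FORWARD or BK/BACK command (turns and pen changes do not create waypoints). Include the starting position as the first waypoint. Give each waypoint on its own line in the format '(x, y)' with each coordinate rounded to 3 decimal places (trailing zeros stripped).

Executing turtle program step by step:
Start: pos=(0,0), heading=0, pen down
RT 30: heading 0 -> 330
FD 6: (0,0) -> (5.196,-3) [heading=330, draw]
RT 180: heading 330 -> 150
FD 17: (5.196,-3) -> (-9.526,5.5) [heading=150, draw]
Final: pos=(-9.526,5.5), heading=150, 2 segment(s) drawn
Waypoints (3 total):
(0, 0)
(5.196, -3)
(-9.526, 5.5)

Answer: (0, 0)
(5.196, -3)
(-9.526, 5.5)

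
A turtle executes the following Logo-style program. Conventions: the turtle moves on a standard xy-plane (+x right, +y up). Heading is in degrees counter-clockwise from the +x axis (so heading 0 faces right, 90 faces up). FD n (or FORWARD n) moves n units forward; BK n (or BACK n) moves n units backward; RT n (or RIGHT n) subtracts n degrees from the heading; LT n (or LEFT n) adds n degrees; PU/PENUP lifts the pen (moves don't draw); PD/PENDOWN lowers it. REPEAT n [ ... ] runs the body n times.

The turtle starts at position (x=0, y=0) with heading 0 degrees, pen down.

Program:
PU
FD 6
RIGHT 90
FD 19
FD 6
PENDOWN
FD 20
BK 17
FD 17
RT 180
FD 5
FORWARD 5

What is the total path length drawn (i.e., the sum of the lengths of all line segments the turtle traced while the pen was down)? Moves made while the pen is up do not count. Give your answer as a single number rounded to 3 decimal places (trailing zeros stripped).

Executing turtle program step by step:
Start: pos=(0,0), heading=0, pen down
PU: pen up
FD 6: (0,0) -> (6,0) [heading=0, move]
RT 90: heading 0 -> 270
FD 19: (6,0) -> (6,-19) [heading=270, move]
FD 6: (6,-19) -> (6,-25) [heading=270, move]
PD: pen down
FD 20: (6,-25) -> (6,-45) [heading=270, draw]
BK 17: (6,-45) -> (6,-28) [heading=270, draw]
FD 17: (6,-28) -> (6,-45) [heading=270, draw]
RT 180: heading 270 -> 90
FD 5: (6,-45) -> (6,-40) [heading=90, draw]
FD 5: (6,-40) -> (6,-35) [heading=90, draw]
Final: pos=(6,-35), heading=90, 5 segment(s) drawn

Segment lengths:
  seg 1: (6,-25) -> (6,-45), length = 20
  seg 2: (6,-45) -> (6,-28), length = 17
  seg 3: (6,-28) -> (6,-45), length = 17
  seg 4: (6,-45) -> (6,-40), length = 5
  seg 5: (6,-40) -> (6,-35), length = 5
Total = 64

Answer: 64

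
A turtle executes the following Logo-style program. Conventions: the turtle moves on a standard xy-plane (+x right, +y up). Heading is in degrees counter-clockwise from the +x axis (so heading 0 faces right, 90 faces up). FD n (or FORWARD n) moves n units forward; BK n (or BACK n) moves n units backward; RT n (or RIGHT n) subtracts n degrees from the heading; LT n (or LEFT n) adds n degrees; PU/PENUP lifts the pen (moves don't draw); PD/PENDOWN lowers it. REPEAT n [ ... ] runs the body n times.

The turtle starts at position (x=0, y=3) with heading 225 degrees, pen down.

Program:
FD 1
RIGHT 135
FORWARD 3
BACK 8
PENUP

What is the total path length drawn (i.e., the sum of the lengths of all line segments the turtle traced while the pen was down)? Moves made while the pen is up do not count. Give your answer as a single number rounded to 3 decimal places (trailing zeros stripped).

Answer: 12

Derivation:
Executing turtle program step by step:
Start: pos=(0,3), heading=225, pen down
FD 1: (0,3) -> (-0.707,2.293) [heading=225, draw]
RT 135: heading 225 -> 90
FD 3: (-0.707,2.293) -> (-0.707,5.293) [heading=90, draw]
BK 8: (-0.707,5.293) -> (-0.707,-2.707) [heading=90, draw]
PU: pen up
Final: pos=(-0.707,-2.707), heading=90, 3 segment(s) drawn

Segment lengths:
  seg 1: (0,3) -> (-0.707,2.293), length = 1
  seg 2: (-0.707,2.293) -> (-0.707,5.293), length = 3
  seg 3: (-0.707,5.293) -> (-0.707,-2.707), length = 8
Total = 12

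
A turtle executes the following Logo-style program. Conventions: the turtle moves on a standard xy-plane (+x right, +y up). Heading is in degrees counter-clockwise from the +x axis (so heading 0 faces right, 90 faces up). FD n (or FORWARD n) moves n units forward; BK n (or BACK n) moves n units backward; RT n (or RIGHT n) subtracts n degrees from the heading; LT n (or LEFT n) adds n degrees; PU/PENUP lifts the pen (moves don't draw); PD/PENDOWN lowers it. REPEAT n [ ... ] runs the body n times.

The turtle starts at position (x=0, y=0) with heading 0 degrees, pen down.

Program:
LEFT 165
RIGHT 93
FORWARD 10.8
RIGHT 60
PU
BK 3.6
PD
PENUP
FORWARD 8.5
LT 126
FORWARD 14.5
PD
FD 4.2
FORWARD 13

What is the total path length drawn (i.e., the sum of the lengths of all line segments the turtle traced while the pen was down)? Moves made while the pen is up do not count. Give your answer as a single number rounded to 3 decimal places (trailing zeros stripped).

Answer: 28

Derivation:
Executing turtle program step by step:
Start: pos=(0,0), heading=0, pen down
LT 165: heading 0 -> 165
RT 93: heading 165 -> 72
FD 10.8: (0,0) -> (3.337,10.271) [heading=72, draw]
RT 60: heading 72 -> 12
PU: pen up
BK 3.6: (3.337,10.271) -> (-0.184,9.523) [heading=12, move]
PD: pen down
PU: pen up
FD 8.5: (-0.184,9.523) -> (8.13,11.29) [heading=12, move]
LT 126: heading 12 -> 138
FD 14.5: (8.13,11.29) -> (-2.645,20.993) [heading=138, move]
PD: pen down
FD 4.2: (-2.645,20.993) -> (-5.767,23.803) [heading=138, draw]
FD 13: (-5.767,23.803) -> (-15.427,32.502) [heading=138, draw]
Final: pos=(-15.427,32.502), heading=138, 3 segment(s) drawn

Segment lengths:
  seg 1: (0,0) -> (3.337,10.271), length = 10.8
  seg 2: (-2.645,20.993) -> (-5.767,23.803), length = 4.2
  seg 3: (-5.767,23.803) -> (-15.427,32.502), length = 13
Total = 28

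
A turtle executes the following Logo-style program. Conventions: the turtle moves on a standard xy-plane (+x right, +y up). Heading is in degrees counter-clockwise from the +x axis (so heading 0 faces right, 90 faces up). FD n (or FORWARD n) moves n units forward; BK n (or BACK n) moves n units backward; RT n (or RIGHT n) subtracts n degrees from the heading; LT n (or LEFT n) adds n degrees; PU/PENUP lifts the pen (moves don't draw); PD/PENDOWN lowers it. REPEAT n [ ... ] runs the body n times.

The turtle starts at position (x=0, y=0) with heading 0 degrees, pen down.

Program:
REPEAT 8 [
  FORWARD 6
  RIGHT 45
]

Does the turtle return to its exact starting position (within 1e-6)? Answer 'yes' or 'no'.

Executing turtle program step by step:
Start: pos=(0,0), heading=0, pen down
REPEAT 8 [
  -- iteration 1/8 --
  FD 6: (0,0) -> (6,0) [heading=0, draw]
  RT 45: heading 0 -> 315
  -- iteration 2/8 --
  FD 6: (6,0) -> (10.243,-4.243) [heading=315, draw]
  RT 45: heading 315 -> 270
  -- iteration 3/8 --
  FD 6: (10.243,-4.243) -> (10.243,-10.243) [heading=270, draw]
  RT 45: heading 270 -> 225
  -- iteration 4/8 --
  FD 6: (10.243,-10.243) -> (6,-14.485) [heading=225, draw]
  RT 45: heading 225 -> 180
  -- iteration 5/8 --
  FD 6: (6,-14.485) -> (0,-14.485) [heading=180, draw]
  RT 45: heading 180 -> 135
  -- iteration 6/8 --
  FD 6: (0,-14.485) -> (-4.243,-10.243) [heading=135, draw]
  RT 45: heading 135 -> 90
  -- iteration 7/8 --
  FD 6: (-4.243,-10.243) -> (-4.243,-4.243) [heading=90, draw]
  RT 45: heading 90 -> 45
  -- iteration 8/8 --
  FD 6: (-4.243,-4.243) -> (0,0) [heading=45, draw]
  RT 45: heading 45 -> 0
]
Final: pos=(0,0), heading=0, 8 segment(s) drawn

Start position: (0, 0)
Final position: (0, 0)
Distance = 0; < 1e-6 -> CLOSED

Answer: yes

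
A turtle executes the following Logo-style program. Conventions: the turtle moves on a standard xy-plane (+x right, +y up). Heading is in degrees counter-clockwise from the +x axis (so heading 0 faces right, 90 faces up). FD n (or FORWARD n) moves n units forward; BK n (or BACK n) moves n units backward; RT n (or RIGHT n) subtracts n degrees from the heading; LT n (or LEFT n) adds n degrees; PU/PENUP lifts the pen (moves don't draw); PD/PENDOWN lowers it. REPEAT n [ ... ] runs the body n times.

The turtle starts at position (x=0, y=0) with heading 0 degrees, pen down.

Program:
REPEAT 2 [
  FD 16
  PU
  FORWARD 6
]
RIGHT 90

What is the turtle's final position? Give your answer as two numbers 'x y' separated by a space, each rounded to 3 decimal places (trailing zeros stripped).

Answer: 44 0

Derivation:
Executing turtle program step by step:
Start: pos=(0,0), heading=0, pen down
REPEAT 2 [
  -- iteration 1/2 --
  FD 16: (0,0) -> (16,0) [heading=0, draw]
  PU: pen up
  FD 6: (16,0) -> (22,0) [heading=0, move]
  -- iteration 2/2 --
  FD 16: (22,0) -> (38,0) [heading=0, move]
  PU: pen up
  FD 6: (38,0) -> (44,0) [heading=0, move]
]
RT 90: heading 0 -> 270
Final: pos=(44,0), heading=270, 1 segment(s) drawn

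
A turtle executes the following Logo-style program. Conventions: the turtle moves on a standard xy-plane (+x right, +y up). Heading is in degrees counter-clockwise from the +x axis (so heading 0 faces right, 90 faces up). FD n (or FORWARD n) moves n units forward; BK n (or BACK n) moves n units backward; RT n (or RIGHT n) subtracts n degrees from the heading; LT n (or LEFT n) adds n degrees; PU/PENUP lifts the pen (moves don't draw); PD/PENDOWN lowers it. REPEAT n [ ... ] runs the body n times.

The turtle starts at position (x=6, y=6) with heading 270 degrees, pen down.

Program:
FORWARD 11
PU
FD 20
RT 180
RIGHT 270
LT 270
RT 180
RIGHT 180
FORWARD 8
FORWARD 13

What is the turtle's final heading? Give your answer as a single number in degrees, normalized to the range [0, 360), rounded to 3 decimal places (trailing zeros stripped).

Executing turtle program step by step:
Start: pos=(6,6), heading=270, pen down
FD 11: (6,6) -> (6,-5) [heading=270, draw]
PU: pen up
FD 20: (6,-5) -> (6,-25) [heading=270, move]
RT 180: heading 270 -> 90
RT 270: heading 90 -> 180
LT 270: heading 180 -> 90
RT 180: heading 90 -> 270
RT 180: heading 270 -> 90
FD 8: (6,-25) -> (6,-17) [heading=90, move]
FD 13: (6,-17) -> (6,-4) [heading=90, move]
Final: pos=(6,-4), heading=90, 1 segment(s) drawn

Answer: 90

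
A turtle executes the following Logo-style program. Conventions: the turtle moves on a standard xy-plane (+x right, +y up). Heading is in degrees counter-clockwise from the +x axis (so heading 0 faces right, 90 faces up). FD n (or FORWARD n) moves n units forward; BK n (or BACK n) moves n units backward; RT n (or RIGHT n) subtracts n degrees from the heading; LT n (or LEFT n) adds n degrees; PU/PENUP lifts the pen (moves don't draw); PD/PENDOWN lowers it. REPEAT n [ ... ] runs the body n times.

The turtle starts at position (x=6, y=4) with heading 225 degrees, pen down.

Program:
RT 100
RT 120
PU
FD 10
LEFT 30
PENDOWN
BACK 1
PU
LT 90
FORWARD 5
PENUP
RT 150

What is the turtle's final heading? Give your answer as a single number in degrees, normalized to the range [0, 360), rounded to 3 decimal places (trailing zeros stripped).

Answer: 335

Derivation:
Executing turtle program step by step:
Start: pos=(6,4), heading=225, pen down
RT 100: heading 225 -> 125
RT 120: heading 125 -> 5
PU: pen up
FD 10: (6,4) -> (15.962,4.872) [heading=5, move]
LT 30: heading 5 -> 35
PD: pen down
BK 1: (15.962,4.872) -> (15.143,4.298) [heading=35, draw]
PU: pen up
LT 90: heading 35 -> 125
FD 5: (15.143,4.298) -> (12.275,8.394) [heading=125, move]
PU: pen up
RT 150: heading 125 -> 335
Final: pos=(12.275,8.394), heading=335, 1 segment(s) drawn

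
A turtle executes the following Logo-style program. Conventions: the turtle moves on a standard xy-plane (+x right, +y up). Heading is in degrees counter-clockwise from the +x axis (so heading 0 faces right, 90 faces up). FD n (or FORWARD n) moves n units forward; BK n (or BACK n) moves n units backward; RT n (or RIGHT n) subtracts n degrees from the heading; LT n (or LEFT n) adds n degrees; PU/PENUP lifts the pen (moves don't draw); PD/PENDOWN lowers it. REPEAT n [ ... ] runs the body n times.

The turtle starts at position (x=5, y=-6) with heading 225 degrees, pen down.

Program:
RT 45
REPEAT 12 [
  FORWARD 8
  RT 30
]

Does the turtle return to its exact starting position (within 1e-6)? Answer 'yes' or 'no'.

Executing turtle program step by step:
Start: pos=(5,-6), heading=225, pen down
RT 45: heading 225 -> 180
REPEAT 12 [
  -- iteration 1/12 --
  FD 8: (5,-6) -> (-3,-6) [heading=180, draw]
  RT 30: heading 180 -> 150
  -- iteration 2/12 --
  FD 8: (-3,-6) -> (-9.928,-2) [heading=150, draw]
  RT 30: heading 150 -> 120
  -- iteration 3/12 --
  FD 8: (-9.928,-2) -> (-13.928,4.928) [heading=120, draw]
  RT 30: heading 120 -> 90
  -- iteration 4/12 --
  FD 8: (-13.928,4.928) -> (-13.928,12.928) [heading=90, draw]
  RT 30: heading 90 -> 60
  -- iteration 5/12 --
  FD 8: (-13.928,12.928) -> (-9.928,19.856) [heading=60, draw]
  RT 30: heading 60 -> 30
  -- iteration 6/12 --
  FD 8: (-9.928,19.856) -> (-3,23.856) [heading=30, draw]
  RT 30: heading 30 -> 0
  -- iteration 7/12 --
  FD 8: (-3,23.856) -> (5,23.856) [heading=0, draw]
  RT 30: heading 0 -> 330
  -- iteration 8/12 --
  FD 8: (5,23.856) -> (11.928,19.856) [heading=330, draw]
  RT 30: heading 330 -> 300
  -- iteration 9/12 --
  FD 8: (11.928,19.856) -> (15.928,12.928) [heading=300, draw]
  RT 30: heading 300 -> 270
  -- iteration 10/12 --
  FD 8: (15.928,12.928) -> (15.928,4.928) [heading=270, draw]
  RT 30: heading 270 -> 240
  -- iteration 11/12 --
  FD 8: (15.928,4.928) -> (11.928,-2) [heading=240, draw]
  RT 30: heading 240 -> 210
  -- iteration 12/12 --
  FD 8: (11.928,-2) -> (5,-6) [heading=210, draw]
  RT 30: heading 210 -> 180
]
Final: pos=(5,-6), heading=180, 12 segment(s) drawn

Start position: (5, -6)
Final position: (5, -6)
Distance = 0; < 1e-6 -> CLOSED

Answer: yes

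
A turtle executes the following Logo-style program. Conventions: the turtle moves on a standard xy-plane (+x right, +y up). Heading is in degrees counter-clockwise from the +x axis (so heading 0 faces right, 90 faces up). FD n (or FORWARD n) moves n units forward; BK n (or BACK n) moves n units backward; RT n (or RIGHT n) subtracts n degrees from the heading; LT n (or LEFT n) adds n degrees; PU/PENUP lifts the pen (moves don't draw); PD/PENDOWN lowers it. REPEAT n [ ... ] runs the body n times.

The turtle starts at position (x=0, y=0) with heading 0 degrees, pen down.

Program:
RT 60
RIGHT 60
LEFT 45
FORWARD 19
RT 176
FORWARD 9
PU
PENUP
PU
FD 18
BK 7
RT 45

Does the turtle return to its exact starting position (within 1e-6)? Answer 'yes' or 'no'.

Answer: no

Derivation:
Executing turtle program step by step:
Start: pos=(0,0), heading=0, pen down
RT 60: heading 0 -> 300
RT 60: heading 300 -> 240
LT 45: heading 240 -> 285
FD 19: (0,0) -> (4.918,-18.353) [heading=285, draw]
RT 176: heading 285 -> 109
FD 9: (4.918,-18.353) -> (1.987,-9.843) [heading=109, draw]
PU: pen up
PU: pen up
PU: pen up
FD 18: (1.987,-9.843) -> (-3.873,7.176) [heading=109, move]
BK 7: (-3.873,7.176) -> (-1.594,0.558) [heading=109, move]
RT 45: heading 109 -> 64
Final: pos=(-1.594,0.558), heading=64, 2 segment(s) drawn

Start position: (0, 0)
Final position: (-1.594, 0.558)
Distance = 1.689; >= 1e-6 -> NOT closed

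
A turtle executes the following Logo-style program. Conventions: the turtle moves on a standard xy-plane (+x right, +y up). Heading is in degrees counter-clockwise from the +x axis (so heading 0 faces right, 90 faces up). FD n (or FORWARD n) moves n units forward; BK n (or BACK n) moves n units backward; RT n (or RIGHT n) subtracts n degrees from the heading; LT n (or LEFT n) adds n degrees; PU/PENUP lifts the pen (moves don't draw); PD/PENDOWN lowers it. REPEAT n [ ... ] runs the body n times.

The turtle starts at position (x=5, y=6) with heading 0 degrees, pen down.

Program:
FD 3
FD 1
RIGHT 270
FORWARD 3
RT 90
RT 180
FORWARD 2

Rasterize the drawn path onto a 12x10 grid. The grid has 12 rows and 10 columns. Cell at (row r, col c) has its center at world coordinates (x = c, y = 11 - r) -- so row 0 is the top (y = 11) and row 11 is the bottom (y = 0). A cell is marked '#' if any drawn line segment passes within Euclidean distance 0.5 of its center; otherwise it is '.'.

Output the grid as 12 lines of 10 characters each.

Segment 0: (5,6) -> (8,6)
Segment 1: (8,6) -> (9,6)
Segment 2: (9,6) -> (9,9)
Segment 3: (9,9) -> (7,9)

Answer: ..........
..........
.......###
.........#
.........#
.....#####
..........
..........
..........
..........
..........
..........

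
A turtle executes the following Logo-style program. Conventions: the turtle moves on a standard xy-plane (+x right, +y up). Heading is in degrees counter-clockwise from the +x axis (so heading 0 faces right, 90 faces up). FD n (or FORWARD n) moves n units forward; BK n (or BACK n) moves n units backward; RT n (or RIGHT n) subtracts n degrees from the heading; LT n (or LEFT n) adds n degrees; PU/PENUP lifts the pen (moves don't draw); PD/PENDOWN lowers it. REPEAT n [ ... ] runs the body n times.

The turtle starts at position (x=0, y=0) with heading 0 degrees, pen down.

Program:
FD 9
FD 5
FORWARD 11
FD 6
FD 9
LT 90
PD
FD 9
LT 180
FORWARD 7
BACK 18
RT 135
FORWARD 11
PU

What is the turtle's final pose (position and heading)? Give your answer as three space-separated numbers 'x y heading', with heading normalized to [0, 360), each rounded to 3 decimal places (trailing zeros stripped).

Executing turtle program step by step:
Start: pos=(0,0), heading=0, pen down
FD 9: (0,0) -> (9,0) [heading=0, draw]
FD 5: (9,0) -> (14,0) [heading=0, draw]
FD 11: (14,0) -> (25,0) [heading=0, draw]
FD 6: (25,0) -> (31,0) [heading=0, draw]
FD 9: (31,0) -> (40,0) [heading=0, draw]
LT 90: heading 0 -> 90
PD: pen down
FD 9: (40,0) -> (40,9) [heading=90, draw]
LT 180: heading 90 -> 270
FD 7: (40,9) -> (40,2) [heading=270, draw]
BK 18: (40,2) -> (40,20) [heading=270, draw]
RT 135: heading 270 -> 135
FD 11: (40,20) -> (32.222,27.778) [heading=135, draw]
PU: pen up
Final: pos=(32.222,27.778), heading=135, 9 segment(s) drawn

Answer: 32.222 27.778 135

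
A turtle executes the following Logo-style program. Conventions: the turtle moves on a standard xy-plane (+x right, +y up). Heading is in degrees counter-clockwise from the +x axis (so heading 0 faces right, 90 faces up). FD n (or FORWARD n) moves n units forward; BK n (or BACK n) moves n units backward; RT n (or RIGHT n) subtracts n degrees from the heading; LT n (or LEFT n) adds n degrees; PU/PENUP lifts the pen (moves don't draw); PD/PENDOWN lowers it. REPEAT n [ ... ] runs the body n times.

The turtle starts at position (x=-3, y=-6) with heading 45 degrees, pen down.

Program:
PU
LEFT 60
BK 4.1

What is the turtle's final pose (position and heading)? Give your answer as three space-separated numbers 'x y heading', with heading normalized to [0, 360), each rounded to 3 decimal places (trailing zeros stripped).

Executing turtle program step by step:
Start: pos=(-3,-6), heading=45, pen down
PU: pen up
LT 60: heading 45 -> 105
BK 4.1: (-3,-6) -> (-1.939,-9.96) [heading=105, move]
Final: pos=(-1.939,-9.96), heading=105, 0 segment(s) drawn

Answer: -1.939 -9.96 105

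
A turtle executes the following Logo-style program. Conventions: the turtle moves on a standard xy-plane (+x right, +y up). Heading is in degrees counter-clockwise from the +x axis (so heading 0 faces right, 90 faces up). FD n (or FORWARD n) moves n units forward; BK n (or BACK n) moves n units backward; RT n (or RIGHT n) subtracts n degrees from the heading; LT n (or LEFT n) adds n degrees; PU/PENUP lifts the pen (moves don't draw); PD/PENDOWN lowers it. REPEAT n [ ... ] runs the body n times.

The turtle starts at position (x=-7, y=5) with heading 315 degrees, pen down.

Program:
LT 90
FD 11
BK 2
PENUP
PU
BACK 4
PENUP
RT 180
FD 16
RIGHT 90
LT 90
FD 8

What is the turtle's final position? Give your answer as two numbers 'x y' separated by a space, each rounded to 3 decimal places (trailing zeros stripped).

Executing turtle program step by step:
Start: pos=(-7,5), heading=315, pen down
LT 90: heading 315 -> 45
FD 11: (-7,5) -> (0.778,12.778) [heading=45, draw]
BK 2: (0.778,12.778) -> (-0.636,11.364) [heading=45, draw]
PU: pen up
PU: pen up
BK 4: (-0.636,11.364) -> (-3.464,8.536) [heading=45, move]
PU: pen up
RT 180: heading 45 -> 225
FD 16: (-3.464,8.536) -> (-14.778,-2.778) [heading=225, move]
RT 90: heading 225 -> 135
LT 90: heading 135 -> 225
FD 8: (-14.778,-2.778) -> (-20.435,-8.435) [heading=225, move]
Final: pos=(-20.435,-8.435), heading=225, 2 segment(s) drawn

Answer: -20.435 -8.435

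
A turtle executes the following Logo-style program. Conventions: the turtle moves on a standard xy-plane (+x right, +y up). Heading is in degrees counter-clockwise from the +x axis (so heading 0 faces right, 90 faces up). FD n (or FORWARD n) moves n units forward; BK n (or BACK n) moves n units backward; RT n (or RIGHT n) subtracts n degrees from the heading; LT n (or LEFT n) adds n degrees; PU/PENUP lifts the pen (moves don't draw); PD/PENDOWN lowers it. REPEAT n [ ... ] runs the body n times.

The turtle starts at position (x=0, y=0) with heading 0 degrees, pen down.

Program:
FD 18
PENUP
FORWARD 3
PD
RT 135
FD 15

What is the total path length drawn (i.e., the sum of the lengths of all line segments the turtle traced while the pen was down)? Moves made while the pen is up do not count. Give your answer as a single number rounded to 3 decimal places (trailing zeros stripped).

Answer: 33

Derivation:
Executing turtle program step by step:
Start: pos=(0,0), heading=0, pen down
FD 18: (0,0) -> (18,0) [heading=0, draw]
PU: pen up
FD 3: (18,0) -> (21,0) [heading=0, move]
PD: pen down
RT 135: heading 0 -> 225
FD 15: (21,0) -> (10.393,-10.607) [heading=225, draw]
Final: pos=(10.393,-10.607), heading=225, 2 segment(s) drawn

Segment lengths:
  seg 1: (0,0) -> (18,0), length = 18
  seg 2: (21,0) -> (10.393,-10.607), length = 15
Total = 33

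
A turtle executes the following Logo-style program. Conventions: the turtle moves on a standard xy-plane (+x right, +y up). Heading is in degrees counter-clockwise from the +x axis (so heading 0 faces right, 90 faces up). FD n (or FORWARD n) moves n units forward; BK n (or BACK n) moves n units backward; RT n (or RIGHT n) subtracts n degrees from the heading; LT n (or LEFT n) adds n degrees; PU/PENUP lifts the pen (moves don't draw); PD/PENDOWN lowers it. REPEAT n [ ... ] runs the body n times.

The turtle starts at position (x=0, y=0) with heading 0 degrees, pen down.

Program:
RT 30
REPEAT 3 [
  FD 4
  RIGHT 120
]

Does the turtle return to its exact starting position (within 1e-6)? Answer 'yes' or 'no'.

Executing turtle program step by step:
Start: pos=(0,0), heading=0, pen down
RT 30: heading 0 -> 330
REPEAT 3 [
  -- iteration 1/3 --
  FD 4: (0,0) -> (3.464,-2) [heading=330, draw]
  RT 120: heading 330 -> 210
  -- iteration 2/3 --
  FD 4: (3.464,-2) -> (0,-4) [heading=210, draw]
  RT 120: heading 210 -> 90
  -- iteration 3/3 --
  FD 4: (0,-4) -> (0,0) [heading=90, draw]
  RT 120: heading 90 -> 330
]
Final: pos=(0,0), heading=330, 3 segment(s) drawn

Start position: (0, 0)
Final position: (0, 0)
Distance = 0; < 1e-6 -> CLOSED

Answer: yes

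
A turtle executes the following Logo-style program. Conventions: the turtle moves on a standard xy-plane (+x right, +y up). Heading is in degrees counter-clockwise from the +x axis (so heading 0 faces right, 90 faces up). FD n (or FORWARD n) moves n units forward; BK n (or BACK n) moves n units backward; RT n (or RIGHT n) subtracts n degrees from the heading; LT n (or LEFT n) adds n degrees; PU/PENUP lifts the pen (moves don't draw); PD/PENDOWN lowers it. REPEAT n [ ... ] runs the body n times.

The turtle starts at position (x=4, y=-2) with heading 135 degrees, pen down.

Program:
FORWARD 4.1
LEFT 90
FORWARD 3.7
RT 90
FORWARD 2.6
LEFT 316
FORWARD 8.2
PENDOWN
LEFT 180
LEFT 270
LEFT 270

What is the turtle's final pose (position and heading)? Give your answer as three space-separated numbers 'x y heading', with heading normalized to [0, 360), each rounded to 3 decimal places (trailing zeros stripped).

Answer: -3.497 8.32 91

Derivation:
Executing turtle program step by step:
Start: pos=(4,-2), heading=135, pen down
FD 4.1: (4,-2) -> (1.101,0.899) [heading=135, draw]
LT 90: heading 135 -> 225
FD 3.7: (1.101,0.899) -> (-1.515,-1.717) [heading=225, draw]
RT 90: heading 225 -> 135
FD 2.6: (-1.515,-1.717) -> (-3.354,0.121) [heading=135, draw]
LT 316: heading 135 -> 91
FD 8.2: (-3.354,0.121) -> (-3.497,8.32) [heading=91, draw]
PD: pen down
LT 180: heading 91 -> 271
LT 270: heading 271 -> 181
LT 270: heading 181 -> 91
Final: pos=(-3.497,8.32), heading=91, 4 segment(s) drawn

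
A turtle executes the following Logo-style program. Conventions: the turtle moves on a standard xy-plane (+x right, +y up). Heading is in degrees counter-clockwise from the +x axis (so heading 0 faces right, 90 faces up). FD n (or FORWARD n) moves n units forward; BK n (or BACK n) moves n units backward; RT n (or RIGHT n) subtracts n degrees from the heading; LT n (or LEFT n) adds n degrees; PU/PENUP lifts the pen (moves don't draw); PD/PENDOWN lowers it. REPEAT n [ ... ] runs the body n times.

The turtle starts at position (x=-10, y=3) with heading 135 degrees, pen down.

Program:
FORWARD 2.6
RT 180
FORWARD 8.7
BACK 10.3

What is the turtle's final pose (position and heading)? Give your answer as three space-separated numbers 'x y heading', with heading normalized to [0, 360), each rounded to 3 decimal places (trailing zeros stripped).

Answer: -12.97 5.97 315

Derivation:
Executing turtle program step by step:
Start: pos=(-10,3), heading=135, pen down
FD 2.6: (-10,3) -> (-11.838,4.838) [heading=135, draw]
RT 180: heading 135 -> 315
FD 8.7: (-11.838,4.838) -> (-5.687,-1.313) [heading=315, draw]
BK 10.3: (-5.687,-1.313) -> (-12.97,5.97) [heading=315, draw]
Final: pos=(-12.97,5.97), heading=315, 3 segment(s) drawn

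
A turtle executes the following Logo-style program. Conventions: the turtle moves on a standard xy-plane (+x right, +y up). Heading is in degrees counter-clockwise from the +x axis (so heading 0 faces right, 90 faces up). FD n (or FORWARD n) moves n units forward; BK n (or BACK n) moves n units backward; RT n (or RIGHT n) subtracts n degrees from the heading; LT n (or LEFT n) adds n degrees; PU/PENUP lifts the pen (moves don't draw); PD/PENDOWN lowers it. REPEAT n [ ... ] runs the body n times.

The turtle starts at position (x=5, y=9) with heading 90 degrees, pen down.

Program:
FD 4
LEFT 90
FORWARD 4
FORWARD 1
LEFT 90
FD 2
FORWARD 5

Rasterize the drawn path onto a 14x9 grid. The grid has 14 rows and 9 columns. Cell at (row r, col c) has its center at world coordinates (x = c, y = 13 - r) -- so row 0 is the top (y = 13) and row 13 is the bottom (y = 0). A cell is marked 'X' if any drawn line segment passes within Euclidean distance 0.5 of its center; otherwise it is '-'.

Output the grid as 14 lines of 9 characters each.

Segment 0: (5,9) -> (5,13)
Segment 1: (5,13) -> (1,13)
Segment 2: (1,13) -> (0,13)
Segment 3: (0,13) -> (-0,11)
Segment 4: (-0,11) -> (-0,6)

Answer: XXXXXX---
X----X---
X----X---
X----X---
X----X---
X--------
X--------
X--------
---------
---------
---------
---------
---------
---------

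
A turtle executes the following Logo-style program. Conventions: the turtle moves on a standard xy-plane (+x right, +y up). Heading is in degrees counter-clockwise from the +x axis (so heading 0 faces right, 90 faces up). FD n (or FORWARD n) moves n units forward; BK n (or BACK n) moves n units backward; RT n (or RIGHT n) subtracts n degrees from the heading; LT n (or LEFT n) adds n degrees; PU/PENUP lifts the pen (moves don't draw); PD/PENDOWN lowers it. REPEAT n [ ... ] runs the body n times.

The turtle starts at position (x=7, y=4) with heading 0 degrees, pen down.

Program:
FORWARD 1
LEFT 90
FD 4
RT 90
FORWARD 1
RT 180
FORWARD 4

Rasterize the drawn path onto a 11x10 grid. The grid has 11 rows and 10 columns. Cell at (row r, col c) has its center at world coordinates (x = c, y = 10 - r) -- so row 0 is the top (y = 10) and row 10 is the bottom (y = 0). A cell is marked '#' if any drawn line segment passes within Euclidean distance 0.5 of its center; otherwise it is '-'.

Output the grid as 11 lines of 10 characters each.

Answer: ----------
----------
-----#####
--------#-
--------#-
--------#-
-------##-
----------
----------
----------
----------

Derivation:
Segment 0: (7,4) -> (8,4)
Segment 1: (8,4) -> (8,8)
Segment 2: (8,8) -> (9,8)
Segment 3: (9,8) -> (5,8)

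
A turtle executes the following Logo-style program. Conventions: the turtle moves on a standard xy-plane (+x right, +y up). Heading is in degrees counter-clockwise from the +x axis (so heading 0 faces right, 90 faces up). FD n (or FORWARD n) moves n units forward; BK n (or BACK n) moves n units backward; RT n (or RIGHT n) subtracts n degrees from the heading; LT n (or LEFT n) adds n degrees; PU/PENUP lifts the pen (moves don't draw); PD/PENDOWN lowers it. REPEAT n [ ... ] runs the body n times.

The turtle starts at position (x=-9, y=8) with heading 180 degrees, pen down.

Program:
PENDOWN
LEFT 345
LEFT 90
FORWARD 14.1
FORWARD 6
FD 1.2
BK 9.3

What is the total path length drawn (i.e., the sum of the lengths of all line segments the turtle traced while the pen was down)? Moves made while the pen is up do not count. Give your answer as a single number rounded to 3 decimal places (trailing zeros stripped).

Executing turtle program step by step:
Start: pos=(-9,8), heading=180, pen down
PD: pen down
LT 345: heading 180 -> 165
LT 90: heading 165 -> 255
FD 14.1: (-9,8) -> (-12.649,-5.62) [heading=255, draw]
FD 6: (-12.649,-5.62) -> (-14.202,-11.415) [heading=255, draw]
FD 1.2: (-14.202,-11.415) -> (-14.513,-12.574) [heading=255, draw]
BK 9.3: (-14.513,-12.574) -> (-12.106,-3.591) [heading=255, draw]
Final: pos=(-12.106,-3.591), heading=255, 4 segment(s) drawn

Segment lengths:
  seg 1: (-9,8) -> (-12.649,-5.62), length = 14.1
  seg 2: (-12.649,-5.62) -> (-14.202,-11.415), length = 6
  seg 3: (-14.202,-11.415) -> (-14.513,-12.574), length = 1.2
  seg 4: (-14.513,-12.574) -> (-12.106,-3.591), length = 9.3
Total = 30.6

Answer: 30.6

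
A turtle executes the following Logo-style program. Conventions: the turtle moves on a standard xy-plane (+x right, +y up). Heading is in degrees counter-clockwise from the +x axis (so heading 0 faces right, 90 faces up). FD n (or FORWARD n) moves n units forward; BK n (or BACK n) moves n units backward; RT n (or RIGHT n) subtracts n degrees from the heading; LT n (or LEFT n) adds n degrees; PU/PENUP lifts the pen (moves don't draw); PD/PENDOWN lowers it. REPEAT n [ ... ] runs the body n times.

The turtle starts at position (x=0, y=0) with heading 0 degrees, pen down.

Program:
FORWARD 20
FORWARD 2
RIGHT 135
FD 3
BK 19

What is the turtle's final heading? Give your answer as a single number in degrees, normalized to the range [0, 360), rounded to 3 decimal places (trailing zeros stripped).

Executing turtle program step by step:
Start: pos=(0,0), heading=0, pen down
FD 20: (0,0) -> (20,0) [heading=0, draw]
FD 2: (20,0) -> (22,0) [heading=0, draw]
RT 135: heading 0 -> 225
FD 3: (22,0) -> (19.879,-2.121) [heading=225, draw]
BK 19: (19.879,-2.121) -> (33.314,11.314) [heading=225, draw]
Final: pos=(33.314,11.314), heading=225, 4 segment(s) drawn

Answer: 225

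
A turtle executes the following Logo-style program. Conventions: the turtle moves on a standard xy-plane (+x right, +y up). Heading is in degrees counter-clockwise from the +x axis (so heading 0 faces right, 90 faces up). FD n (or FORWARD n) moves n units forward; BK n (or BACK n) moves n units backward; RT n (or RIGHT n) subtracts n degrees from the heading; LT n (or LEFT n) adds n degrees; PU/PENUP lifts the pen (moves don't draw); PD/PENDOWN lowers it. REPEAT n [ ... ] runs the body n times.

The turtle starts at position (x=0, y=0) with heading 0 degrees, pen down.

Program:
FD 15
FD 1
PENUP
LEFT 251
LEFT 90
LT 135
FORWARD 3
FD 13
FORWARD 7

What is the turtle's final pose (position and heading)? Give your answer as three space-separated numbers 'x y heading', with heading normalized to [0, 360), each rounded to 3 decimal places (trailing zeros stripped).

Executing turtle program step by step:
Start: pos=(0,0), heading=0, pen down
FD 15: (0,0) -> (15,0) [heading=0, draw]
FD 1: (15,0) -> (16,0) [heading=0, draw]
PU: pen up
LT 251: heading 0 -> 251
LT 90: heading 251 -> 341
LT 135: heading 341 -> 116
FD 3: (16,0) -> (14.685,2.696) [heading=116, move]
FD 13: (14.685,2.696) -> (8.986,14.381) [heading=116, move]
FD 7: (8.986,14.381) -> (5.917,20.672) [heading=116, move]
Final: pos=(5.917,20.672), heading=116, 2 segment(s) drawn

Answer: 5.917 20.672 116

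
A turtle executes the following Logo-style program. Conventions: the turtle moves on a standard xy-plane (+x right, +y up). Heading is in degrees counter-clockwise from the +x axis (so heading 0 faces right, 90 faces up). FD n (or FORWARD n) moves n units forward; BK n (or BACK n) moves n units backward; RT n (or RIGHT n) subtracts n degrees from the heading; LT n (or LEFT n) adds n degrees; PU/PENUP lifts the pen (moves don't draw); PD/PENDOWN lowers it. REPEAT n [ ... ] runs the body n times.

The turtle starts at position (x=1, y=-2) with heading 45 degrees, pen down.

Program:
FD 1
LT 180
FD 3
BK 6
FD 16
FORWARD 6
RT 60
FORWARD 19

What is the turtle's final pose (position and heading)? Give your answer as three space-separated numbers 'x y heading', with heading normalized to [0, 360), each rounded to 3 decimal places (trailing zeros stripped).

Executing turtle program step by step:
Start: pos=(1,-2), heading=45, pen down
FD 1: (1,-2) -> (1.707,-1.293) [heading=45, draw]
LT 180: heading 45 -> 225
FD 3: (1.707,-1.293) -> (-0.414,-3.414) [heading=225, draw]
BK 6: (-0.414,-3.414) -> (3.828,0.828) [heading=225, draw]
FD 16: (3.828,0.828) -> (-7.485,-10.485) [heading=225, draw]
FD 6: (-7.485,-10.485) -> (-11.728,-14.728) [heading=225, draw]
RT 60: heading 225 -> 165
FD 19: (-11.728,-14.728) -> (-30.081,-9.81) [heading=165, draw]
Final: pos=(-30.081,-9.81), heading=165, 6 segment(s) drawn

Answer: -30.081 -9.81 165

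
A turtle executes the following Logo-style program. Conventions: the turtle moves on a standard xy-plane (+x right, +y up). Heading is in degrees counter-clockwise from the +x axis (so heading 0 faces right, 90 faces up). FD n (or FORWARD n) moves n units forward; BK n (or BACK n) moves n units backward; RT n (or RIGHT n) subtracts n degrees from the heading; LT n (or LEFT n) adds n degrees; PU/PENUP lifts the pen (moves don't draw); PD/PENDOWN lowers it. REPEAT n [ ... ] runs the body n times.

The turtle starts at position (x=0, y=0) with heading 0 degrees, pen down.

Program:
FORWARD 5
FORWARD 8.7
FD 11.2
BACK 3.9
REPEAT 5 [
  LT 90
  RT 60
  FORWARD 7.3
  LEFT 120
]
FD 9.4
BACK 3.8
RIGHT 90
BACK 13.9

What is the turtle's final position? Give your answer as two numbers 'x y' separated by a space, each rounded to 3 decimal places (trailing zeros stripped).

Executing turtle program step by step:
Start: pos=(0,0), heading=0, pen down
FD 5: (0,0) -> (5,0) [heading=0, draw]
FD 8.7: (5,0) -> (13.7,0) [heading=0, draw]
FD 11.2: (13.7,0) -> (24.9,0) [heading=0, draw]
BK 3.9: (24.9,0) -> (21,0) [heading=0, draw]
REPEAT 5 [
  -- iteration 1/5 --
  LT 90: heading 0 -> 90
  RT 60: heading 90 -> 30
  FD 7.3: (21,0) -> (27.322,3.65) [heading=30, draw]
  LT 120: heading 30 -> 150
  -- iteration 2/5 --
  LT 90: heading 150 -> 240
  RT 60: heading 240 -> 180
  FD 7.3: (27.322,3.65) -> (20.022,3.65) [heading=180, draw]
  LT 120: heading 180 -> 300
  -- iteration 3/5 --
  LT 90: heading 300 -> 30
  RT 60: heading 30 -> 330
  FD 7.3: (20.022,3.65) -> (26.344,0) [heading=330, draw]
  LT 120: heading 330 -> 90
  -- iteration 4/5 --
  LT 90: heading 90 -> 180
  RT 60: heading 180 -> 120
  FD 7.3: (26.344,0) -> (22.694,6.322) [heading=120, draw]
  LT 120: heading 120 -> 240
  -- iteration 5/5 --
  LT 90: heading 240 -> 330
  RT 60: heading 330 -> 270
  FD 7.3: (22.694,6.322) -> (22.694,-0.978) [heading=270, draw]
  LT 120: heading 270 -> 30
]
FD 9.4: (22.694,-0.978) -> (30.835,3.722) [heading=30, draw]
BK 3.8: (30.835,3.722) -> (27.544,1.822) [heading=30, draw]
RT 90: heading 30 -> 300
BK 13.9: (27.544,1.822) -> (20.594,13.86) [heading=300, draw]
Final: pos=(20.594,13.86), heading=300, 12 segment(s) drawn

Answer: 20.594 13.86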